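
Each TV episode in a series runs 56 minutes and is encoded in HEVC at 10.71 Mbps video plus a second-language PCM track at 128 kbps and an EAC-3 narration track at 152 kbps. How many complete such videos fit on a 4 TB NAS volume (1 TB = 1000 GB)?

56 min = 3360 s
Audio total: 128 + 152 = 280 kbps = 0.280 Mbps.
Total bitrate: 10.990 Mbps.
Per item: 10.990 Mbps × 3360 s = 36,926 Mb = 4,616 MB.
Capacity: 4 TB = 32,000,000 Mb; 866.59 items → 866 complete.

866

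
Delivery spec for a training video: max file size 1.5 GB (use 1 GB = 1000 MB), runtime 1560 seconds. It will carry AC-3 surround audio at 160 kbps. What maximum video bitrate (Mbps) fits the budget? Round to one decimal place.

Budget: 1.5 GB = 12000.0 Mb.
Total bitrate budget: 12000.0 Mb / 1560 s = 7.692 Mbps.
Audio: 160 kbps = 0.160 Mbps.
Video: 7.692 − 0.160 = 7.532 Mbps.

7.5 Mbps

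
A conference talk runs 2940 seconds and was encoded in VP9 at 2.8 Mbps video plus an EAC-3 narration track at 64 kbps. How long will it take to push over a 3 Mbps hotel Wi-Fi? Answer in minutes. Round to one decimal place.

46.8 minutes

Audio: 64 kbps = 0.064 Mbps.
Total bitrate: 2.864 Mbps.
File: 2.864 Mbps × 2940 s = 8420.2 Mb.
At 3 Mbps: 8420.2 / 3 = 2806.7 s ≈ 46.8 minutes.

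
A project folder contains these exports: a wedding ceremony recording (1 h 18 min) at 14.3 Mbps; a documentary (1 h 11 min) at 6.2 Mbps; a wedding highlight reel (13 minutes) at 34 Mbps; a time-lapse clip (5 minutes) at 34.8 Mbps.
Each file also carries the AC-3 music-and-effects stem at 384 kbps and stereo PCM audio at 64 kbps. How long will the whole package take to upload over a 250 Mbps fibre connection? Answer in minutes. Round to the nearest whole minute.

9 minutes

Audio total: 384 + 64 = 448 kbps = 0.448 Mbps.
wedding ceremony recording: 14.748 Mbps × 4680 s = 69020.6 Mb
documentary: 6.648 Mbps × 4260 s = 28320.5 Mb
wedding highlight reel: 34.448 Mbps × 780 s = 26869.4 Mb
time-lapse clip: 35.248 Mbps × 300 s = 10574.4 Mb
Total: 134785.0 Mb = 16848.1 MB.
At 250 Mbps: 134785.0 / 250 = 539 s ≈ 8.99 minutes.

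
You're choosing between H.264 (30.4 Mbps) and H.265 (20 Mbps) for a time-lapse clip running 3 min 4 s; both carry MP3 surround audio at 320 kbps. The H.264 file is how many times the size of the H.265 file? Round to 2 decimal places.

3 min 4 s = 184 s
Audio: 320 kbps = 0.320 Mbps.
H.264: 30.720 Mbps × 184 s = 5652.5 Mb = 0.707 GB.
H.265: 20.320 Mbps × 184 s = 3738.9 Mb = 0.467 GB.
Ratio: 0.707 / 0.467 = 1.512.

1.51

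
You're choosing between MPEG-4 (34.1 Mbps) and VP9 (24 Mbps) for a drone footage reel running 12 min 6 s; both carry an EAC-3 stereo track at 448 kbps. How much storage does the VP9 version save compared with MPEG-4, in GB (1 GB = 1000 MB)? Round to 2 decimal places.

0.92 GB

12 min 6 s = 726 s
Audio: 448 kbps = 0.448 Mbps.
MPEG-4: 34.548 Mbps × 726 s = 25081.8 Mb = 3.135 GB.
VP9: 24.448 Mbps × 726 s = 17749.2 Mb = 2.219 GB.
Saving: 3.135 − 2.219 = 0.917 GB.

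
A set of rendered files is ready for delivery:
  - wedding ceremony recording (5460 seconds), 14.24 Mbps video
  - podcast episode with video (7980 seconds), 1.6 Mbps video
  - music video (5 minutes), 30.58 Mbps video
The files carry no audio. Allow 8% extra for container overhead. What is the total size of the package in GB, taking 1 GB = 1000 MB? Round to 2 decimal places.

13.46 GB

wedding ceremony recording: 14.240 Mbps × 5460 s × 1.08 = 83970.4 Mb
podcast episode with video: 1.600 Mbps × 7980 s × 1.08 = 13789.4 Mb
music video: 30.580 Mbps × 300 s × 1.08 = 9907.9 Mb
Total: 107667.8 Mb = 13458.5 MB.
= 13.46 GB.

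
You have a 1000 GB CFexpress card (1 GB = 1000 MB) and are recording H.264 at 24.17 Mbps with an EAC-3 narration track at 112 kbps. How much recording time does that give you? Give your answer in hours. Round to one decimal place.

91.5 hours

Audio: 112 kbps = 0.112 Mbps.
Total bitrate: 24.17 + 0.112 = 24.282 Mbps.
Capacity: 1000 GB = 8,000,000 Mb.
Recording time: 8,000,000 / 24.282 = 329,462 s ≈ 91.5 hours.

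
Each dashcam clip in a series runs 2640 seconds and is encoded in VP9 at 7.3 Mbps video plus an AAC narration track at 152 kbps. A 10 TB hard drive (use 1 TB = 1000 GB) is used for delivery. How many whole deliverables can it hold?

4066

Audio: 152 kbps = 0.152 Mbps.
Total bitrate: 7.452 Mbps.
Per item: 7.452 Mbps × 2640 s = 19,673 Mb = 2,459 MB.
Capacity: 10 TB = 80,000,000 Mb; 4066.43 items → 4066 complete.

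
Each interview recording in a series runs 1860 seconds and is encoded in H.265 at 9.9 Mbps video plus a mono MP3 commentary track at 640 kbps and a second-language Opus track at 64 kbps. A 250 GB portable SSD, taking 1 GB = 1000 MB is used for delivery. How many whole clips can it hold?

Audio total: 640 + 64 = 704 kbps = 0.704 Mbps.
Total bitrate: 10.604 Mbps.
Per item: 10.604 Mbps × 1860 s = 19,723 Mb = 2,465 MB.
Capacity: 250 GB = 2,000,000 Mb; 101.40 items → 101 complete.

101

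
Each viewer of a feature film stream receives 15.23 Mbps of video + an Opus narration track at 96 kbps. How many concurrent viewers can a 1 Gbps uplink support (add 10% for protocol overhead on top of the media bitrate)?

Audio: 96 kbps = 0.096 Mbps.
Per-viewer media rate: 15.326 Mbps.
On the wire with 10% overhead: 16.859 Mbps.
1 Gbps = 1,000 Mbps; 1,000 / 16.859 = 59.32 → 59 viewers.

59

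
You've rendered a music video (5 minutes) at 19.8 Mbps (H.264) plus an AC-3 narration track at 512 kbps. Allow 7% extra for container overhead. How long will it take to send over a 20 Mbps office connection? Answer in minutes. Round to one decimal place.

5 min = 300 s
Audio: 512 kbps = 0.512 Mbps.
Total bitrate: 20.312 Mbps.
File: 20.312 Mbps × 300 s = 6093.6 Mb.
With 7% container overhead: ×1.07. → 6520.2 Mb.
At 20 Mbps: 6520.2 / 20 = 326.0 s ≈ 5.43 minutes.

5.4 minutes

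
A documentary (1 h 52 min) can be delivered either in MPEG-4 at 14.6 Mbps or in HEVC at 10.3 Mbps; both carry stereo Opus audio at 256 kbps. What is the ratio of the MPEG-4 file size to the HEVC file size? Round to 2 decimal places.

1.41

1 h 52 min = 112 min = 6720 s
Audio: 256 kbps = 0.256 Mbps.
MPEG-4: 14.856 Mbps × 6720 s = 99832.3 Mb = 11.622 GiB.
HEVC: 10.556 Mbps × 6720 s = 70936.3 Mb = 8.258 GiB.
Ratio: 11.622 / 8.258 = 1.407.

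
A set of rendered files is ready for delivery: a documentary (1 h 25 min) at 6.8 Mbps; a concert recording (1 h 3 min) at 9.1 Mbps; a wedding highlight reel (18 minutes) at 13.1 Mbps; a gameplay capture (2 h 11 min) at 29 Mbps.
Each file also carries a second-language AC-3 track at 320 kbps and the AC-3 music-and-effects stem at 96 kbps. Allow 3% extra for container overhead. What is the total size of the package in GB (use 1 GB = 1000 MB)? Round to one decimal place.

41.0 GB

Audio total: 320 + 96 = 416 kbps = 0.416 Mbps.
documentary: 7.216 Mbps × 5100 s × 1.03 = 37905.6 Mb
concert recording: 9.516 Mbps × 3780 s × 1.03 = 37049.6 Mb
wedding highlight reel: 13.516 Mbps × 1080 s × 1.03 = 15035.2 Mb
gameplay capture: 29.416 Mbps × 7860 s × 1.03 = 238146.1 Mb
Total: 328136.5 Mb = 41017.1 MB.
= 41.02 GB.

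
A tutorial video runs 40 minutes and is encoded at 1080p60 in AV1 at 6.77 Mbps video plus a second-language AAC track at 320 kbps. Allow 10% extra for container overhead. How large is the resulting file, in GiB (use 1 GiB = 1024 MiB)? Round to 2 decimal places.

2.18 GiB

40 min = 2400 s
Audio: 320 kbps = 0.320 Mbps.
Total bitrate: 6.77 + 0.320 = 7.090 Mbps.
Stream data: 7.090 Mbps × 2400 s = 17016.0 Mb.
With 10% container overhead: ×1.10.
18,718 Mb = 2,339,700,000 bytes ÷ 1,073,741,824 = 2.179 GiB.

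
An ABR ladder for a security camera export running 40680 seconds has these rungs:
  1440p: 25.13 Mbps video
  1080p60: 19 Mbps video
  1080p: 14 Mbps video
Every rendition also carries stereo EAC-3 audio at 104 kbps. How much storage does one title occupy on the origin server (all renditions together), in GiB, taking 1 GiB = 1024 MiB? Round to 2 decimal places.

Audio: 104 kbps = 0.104 Mbps.
Sum of rendition bitrates: (25.13+0.104) + (19+0.104) + (14+0.104) = 58.442 Mbps.
× 40680 s = 2,377,421 Mb = 297,178 MB = 276.8 GiB.

276.77 GiB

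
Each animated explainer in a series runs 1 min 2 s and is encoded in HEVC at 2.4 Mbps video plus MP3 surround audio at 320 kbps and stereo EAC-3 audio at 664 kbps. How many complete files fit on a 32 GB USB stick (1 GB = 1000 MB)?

1220

1 min 2 s = 62 s
Audio total: 320 + 664 = 984 kbps = 0.984 Mbps.
Total bitrate: 3.384 Mbps.
Per item: 3.384 Mbps × 62 s = 209.8 Mb = 26.23 MB.
Capacity: 32 GB = 256,000 Mb; 1220.16 items → 1220 complete.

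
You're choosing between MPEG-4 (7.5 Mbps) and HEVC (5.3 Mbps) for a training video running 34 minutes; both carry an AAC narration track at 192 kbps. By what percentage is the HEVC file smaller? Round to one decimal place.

34 min = 2040 s
Audio: 192 kbps = 0.192 Mbps.
MPEG-4: 7.692 Mbps × 2040 s = 15691.7 Mb = 1.827 GiB.
HEVC: 5.492 Mbps × 2040 s = 11203.7 Mb = 1.304 GiB.
Reduction: (1 − 1.304/1.827) × 100 = 28.60%.

28.6%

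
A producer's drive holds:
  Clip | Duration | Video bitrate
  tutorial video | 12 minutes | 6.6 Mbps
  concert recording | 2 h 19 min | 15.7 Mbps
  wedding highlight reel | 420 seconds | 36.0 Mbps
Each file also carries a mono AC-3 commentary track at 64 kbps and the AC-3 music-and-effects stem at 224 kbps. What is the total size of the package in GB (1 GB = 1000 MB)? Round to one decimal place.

Audio total: 64 + 224 = 288 kbps = 0.288 Mbps.
tutorial video: 6.888 Mbps × 720 s = 4959.4 Mb
concert recording: 15.988 Mbps × 8340 s = 133339.9 Mb
wedding highlight reel: 36.288 Mbps × 420 s = 15241.0 Mb
Total: 153540.2 Mb = 19192.5 MB.
= 19.19 GB.

19.2 GB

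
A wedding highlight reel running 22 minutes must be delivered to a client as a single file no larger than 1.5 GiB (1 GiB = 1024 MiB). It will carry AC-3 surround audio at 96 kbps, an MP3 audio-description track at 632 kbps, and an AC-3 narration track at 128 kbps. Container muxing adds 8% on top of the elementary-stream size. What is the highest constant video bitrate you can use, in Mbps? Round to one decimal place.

8.2 Mbps

Budget: 1.5 GiB = 12884.9 Mb.
Stream payload after overhead: 12884.9 / 1.08 = 11930.5 Mb.
22 min = 1320 s
Total bitrate budget: 11930.5 Mb / 1320 s = 9.038 Mbps.
Audio total: 96 + 632 + 128 = 856 kbps = 0.856 Mbps.
Video: 9.038 − 0.856 = 8.182 Mbps.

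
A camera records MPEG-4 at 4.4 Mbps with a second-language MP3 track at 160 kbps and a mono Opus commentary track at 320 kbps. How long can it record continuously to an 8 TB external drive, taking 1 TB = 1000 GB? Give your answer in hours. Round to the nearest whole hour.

Audio total: 160 + 320 = 480 kbps = 0.480 Mbps.
Total bitrate: 4.4 + 0.480 = 4.880 Mbps.
Capacity: 8 TB = 64,000,000 Mb.
Recording time: 64,000,000 / 4.880 = 13,114,754 s ≈ 3,643 hours.

3643 hours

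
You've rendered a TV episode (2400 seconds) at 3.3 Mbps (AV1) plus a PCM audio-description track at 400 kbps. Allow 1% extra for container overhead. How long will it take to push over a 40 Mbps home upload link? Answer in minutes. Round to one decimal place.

3.7 minutes

Audio: 400 kbps = 0.400 Mbps.
Total bitrate: 3.700 Mbps.
File: 3.700 Mbps × 2400 s = 8880.0 Mb.
With 1% container overhead: ×1.01. → 8968.8 Mb.
At 40 Mbps: 8968.8 / 40 = 224.2 s ≈ 3.74 minutes.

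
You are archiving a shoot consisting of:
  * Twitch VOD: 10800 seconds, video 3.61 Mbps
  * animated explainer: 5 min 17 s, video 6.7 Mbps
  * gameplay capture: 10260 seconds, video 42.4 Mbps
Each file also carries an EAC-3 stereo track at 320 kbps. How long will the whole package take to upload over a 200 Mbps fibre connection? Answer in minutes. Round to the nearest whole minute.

40 minutes

Audio: 320 kbps = 0.320 Mbps.
Twitch VOD: 3.930 Mbps × 10800 s = 42444.0 Mb
animated explainer: 7.020 Mbps × 317 s = 2225.3 Mb
gameplay capture: 42.720 Mbps × 10260 s = 438307.2 Mb
Total: 482976.5 Mb = 60372.1 MB.
At 200 Mbps: 482976.5 / 200 = 2415 s ≈ 40.2 minutes.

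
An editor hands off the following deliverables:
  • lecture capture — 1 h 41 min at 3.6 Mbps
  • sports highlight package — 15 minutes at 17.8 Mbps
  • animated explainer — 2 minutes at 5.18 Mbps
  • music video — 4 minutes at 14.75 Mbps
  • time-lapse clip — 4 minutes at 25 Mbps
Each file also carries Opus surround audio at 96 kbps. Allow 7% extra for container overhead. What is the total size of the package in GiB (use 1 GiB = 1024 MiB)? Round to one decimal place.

Audio: 96 kbps = 0.096 Mbps.
lecture capture: 3.696 Mbps × 6060 s × 1.07 = 23965.6 Mb
sports highlight package: 17.896 Mbps × 900 s × 1.07 = 17233.8 Mb
animated explainer: 5.276 Mbps × 120 s × 1.07 = 677.4 Mb
music video: 14.846 Mbps × 240 s × 1.07 = 3812.5 Mb
time-lapse clip: 25.096 Mbps × 240 s × 1.07 = 6444.7 Mb
Total: 52134.0 Mb = 6516.7 MB.
= 6.069 GiB.

6.1 GiB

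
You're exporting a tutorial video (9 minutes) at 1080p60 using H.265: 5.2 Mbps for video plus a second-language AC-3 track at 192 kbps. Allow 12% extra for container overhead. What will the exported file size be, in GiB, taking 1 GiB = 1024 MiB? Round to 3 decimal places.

9 min = 540 s
Audio: 192 kbps = 0.192 Mbps.
Total bitrate: 5.2 + 0.192 = 5.392 Mbps.
Stream data: 5.392 Mbps × 540 s = 2911.7 Mb.
With 12% container overhead: ×1.12.
3,261 Mb = 407,635,200 bytes ÷ 1,073,741,824 = 0.3796 GiB.

0.380 GiB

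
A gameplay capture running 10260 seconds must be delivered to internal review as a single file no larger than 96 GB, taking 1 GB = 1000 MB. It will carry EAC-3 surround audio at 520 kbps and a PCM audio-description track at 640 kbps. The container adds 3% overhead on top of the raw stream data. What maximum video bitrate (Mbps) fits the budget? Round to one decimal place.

Budget: 96 GB = 768000.0 Mb.
Stream payload after overhead: 768000.0 / 1.03 = 745631.1 Mb.
Total bitrate budget: 745631.1 Mb / 10260 s = 72.674 Mbps.
Audio total: 520 + 640 = 1160 kbps = 1.160 Mbps.
Video: 72.674 − 1.160 = 71.514 Mbps.

71.5 Mbps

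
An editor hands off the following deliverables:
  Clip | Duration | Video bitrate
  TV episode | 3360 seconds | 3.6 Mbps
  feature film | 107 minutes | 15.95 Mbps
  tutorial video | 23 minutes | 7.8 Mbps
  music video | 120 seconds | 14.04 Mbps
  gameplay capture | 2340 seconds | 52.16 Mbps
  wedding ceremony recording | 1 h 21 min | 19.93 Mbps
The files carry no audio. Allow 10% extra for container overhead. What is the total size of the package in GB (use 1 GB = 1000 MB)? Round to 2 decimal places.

TV episode: 3.600 Mbps × 3360 s × 1.10 = 13305.6 Mb
feature film: 15.950 Mbps × 6420 s × 1.10 = 112638.9 Mb
tutorial video: 7.800 Mbps × 1380 s × 1.10 = 11840.4 Mb
music video: 14.040 Mbps × 120 s × 1.10 = 1853.3 Mb
gameplay capture: 52.160 Mbps × 2340 s × 1.10 = 134259.8 Mb
wedding ceremony recording: 19.930 Mbps × 4860 s × 1.10 = 106545.8 Mb
Total: 380443.8 Mb = 47555.5 MB.
= 47.56 GB.

47.56 GB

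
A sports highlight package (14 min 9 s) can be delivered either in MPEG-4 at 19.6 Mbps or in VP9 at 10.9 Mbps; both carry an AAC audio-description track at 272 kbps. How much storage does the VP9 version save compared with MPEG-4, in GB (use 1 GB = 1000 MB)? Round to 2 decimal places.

14 min 9 s = 849 s
Audio: 272 kbps = 0.272 Mbps.
MPEG-4: 19.872 Mbps × 849 s = 16871.3 Mb = 2.109 GB.
VP9: 11.172 Mbps × 849 s = 9485.0 Mb = 1.186 GB.
Saving: 2.109 − 1.186 = 0.923 GB.

0.92 GB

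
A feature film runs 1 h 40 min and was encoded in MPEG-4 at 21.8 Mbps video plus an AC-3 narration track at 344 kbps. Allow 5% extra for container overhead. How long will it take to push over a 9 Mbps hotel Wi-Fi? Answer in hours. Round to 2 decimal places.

1 h 40 min = 100 min = 6000 s
Audio: 344 kbps = 0.344 Mbps.
Total bitrate: 22.144 Mbps.
File: 22.144 Mbps × 6000 s = 132864.0 Mb.
With 5% container overhead: ×1.05. → 139507.2 Mb.
At 9 Mbps: 139507.2 / 9 = 15500.8 s ≈ 4.31 hours.

4.31 hours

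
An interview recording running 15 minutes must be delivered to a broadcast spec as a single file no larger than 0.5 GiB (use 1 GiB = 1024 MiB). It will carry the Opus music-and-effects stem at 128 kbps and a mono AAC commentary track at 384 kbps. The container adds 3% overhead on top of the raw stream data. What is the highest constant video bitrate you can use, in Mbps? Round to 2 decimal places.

4.12 Mbps

Budget: 0.5 GiB = 4295.0 Mb.
Stream payload after overhead: 4295.0 / 1.03 = 4169.9 Mb.
15 min = 900 s
Total bitrate budget: 4169.9 Mb / 900 s = 4.633 Mbps.
Audio total: 128 + 384 = 512 kbps = 0.512 Mbps.
Video: 4.633 − 0.512 = 4.121 Mbps.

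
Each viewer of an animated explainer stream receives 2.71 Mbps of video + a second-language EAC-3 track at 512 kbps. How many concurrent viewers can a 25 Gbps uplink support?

7759

Audio: 512 kbps = 0.512 Mbps.
Per-viewer media rate: 3.222 Mbps.
25 Gbps = 25,000 Mbps; 25,000 / 3.222 = 7759.16 → 7759 viewers.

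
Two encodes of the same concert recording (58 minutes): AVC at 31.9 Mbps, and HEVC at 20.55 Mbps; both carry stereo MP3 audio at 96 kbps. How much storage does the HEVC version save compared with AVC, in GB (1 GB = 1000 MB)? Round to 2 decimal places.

58 min = 3480 s
Audio: 96 kbps = 0.096 Mbps.
AVC: 31.996 Mbps × 3480 s = 111346.1 Mb = 13.918 GB.
HEVC: 20.646 Mbps × 3480 s = 71848.1 Mb = 8.981 GB.
Saving: 13.918 − 8.981 = 4.937 GB.

4.94 GB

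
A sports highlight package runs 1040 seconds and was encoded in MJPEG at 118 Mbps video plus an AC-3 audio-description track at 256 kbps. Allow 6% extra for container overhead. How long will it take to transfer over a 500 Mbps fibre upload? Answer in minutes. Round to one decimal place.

4.3 minutes

Audio: 256 kbps = 0.256 Mbps.
Total bitrate: 118.256 Mbps.
File: 118.256 Mbps × 1040 s = 122986.2 Mb.
With 6% container overhead: ×1.06. → 130365.4 Mb.
At 500 Mbps: 130365.4 / 500 = 260.7 s ≈ 4.35 minutes.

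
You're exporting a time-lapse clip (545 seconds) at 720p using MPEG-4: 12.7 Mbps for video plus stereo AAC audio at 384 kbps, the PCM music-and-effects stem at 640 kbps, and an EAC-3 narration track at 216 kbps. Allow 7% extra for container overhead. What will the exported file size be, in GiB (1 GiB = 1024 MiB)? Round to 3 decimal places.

Audio total: 384 + 640 + 216 = 1240 kbps = 1.240 Mbps.
Total bitrate: 12.7 + 1.240 = 13.940 Mbps.
Stream data: 13.940 Mbps × 545 s = 7597.3 Mb.
With 7% container overhead: ×1.07.
8,129 Mb = 1,016,138,875 bytes ÷ 1,073,741,824 = 0.9464 GiB.

0.946 GiB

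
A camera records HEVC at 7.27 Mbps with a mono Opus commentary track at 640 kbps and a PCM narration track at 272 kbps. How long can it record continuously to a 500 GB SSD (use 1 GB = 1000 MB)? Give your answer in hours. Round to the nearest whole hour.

Audio total: 640 + 272 = 912 kbps = 0.912 Mbps.
Total bitrate: 7.27 + 0.912 = 8.182 Mbps.
Capacity: 500 GB = 4,000,000 Mb.
Recording time: 4,000,000 / 8.182 = 488,878 s ≈ 136 hours.

136 hours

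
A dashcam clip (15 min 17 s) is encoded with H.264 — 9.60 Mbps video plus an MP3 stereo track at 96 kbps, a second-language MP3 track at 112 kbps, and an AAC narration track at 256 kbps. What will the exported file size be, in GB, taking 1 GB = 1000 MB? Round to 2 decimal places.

15 min 17 s = 917 s
Audio total: 96 + 112 + 256 = 464 kbps = 0.464 Mbps.
Total bitrate: 9.60 + 0.464 = 10.064 Mbps.
Stream data: 10.064 Mbps × 917 s = 9228.7 Mb.
9,229 Mb ÷ 8 = 1,154 MB → 1.154 GB.

1.15 GB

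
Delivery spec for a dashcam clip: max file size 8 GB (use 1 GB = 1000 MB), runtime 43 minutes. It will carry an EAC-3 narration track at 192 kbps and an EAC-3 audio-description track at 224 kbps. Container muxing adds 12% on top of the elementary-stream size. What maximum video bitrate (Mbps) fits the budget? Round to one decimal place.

21.7 Mbps

Budget: 8 GB = 64000.0 Mb.
Stream payload after overhead: 64000.0 / 1.12 = 57142.9 Mb.
43 min = 2580 s
Total bitrate budget: 57142.9 Mb / 2580 s = 22.148 Mbps.
Audio total: 192 + 224 = 416 kbps = 0.416 Mbps.
Video: 22.148 − 0.416 = 21.732 Mbps.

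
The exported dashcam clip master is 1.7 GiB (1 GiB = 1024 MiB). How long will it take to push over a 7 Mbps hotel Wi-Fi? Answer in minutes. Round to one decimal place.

34.8 minutes

File: 1.7 GiB = 14602.9 Mb.
At 7 Mbps: 14602.9 / 7 = 2086.1 s ≈ 34.8 minutes.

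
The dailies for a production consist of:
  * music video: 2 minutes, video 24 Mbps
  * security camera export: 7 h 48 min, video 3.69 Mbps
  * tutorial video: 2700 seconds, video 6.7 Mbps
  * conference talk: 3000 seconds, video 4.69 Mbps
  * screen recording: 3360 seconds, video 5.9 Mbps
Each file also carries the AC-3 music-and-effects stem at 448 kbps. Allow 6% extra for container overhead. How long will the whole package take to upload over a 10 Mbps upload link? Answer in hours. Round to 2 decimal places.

5.16 hours

Audio: 448 kbps = 0.448 Mbps.
music video: 24.448 Mbps × 120 s × 1.06 = 3109.8 Mb
security camera export: 4.138 Mbps × 28080 s × 1.06 = 123166.7 Mb
tutorial video: 7.148 Mbps × 2700 s × 1.06 = 20457.6 Mb
conference talk: 5.138 Mbps × 3000 s × 1.06 = 16338.8 Mb
screen recording: 6.348 Mbps × 3360 s × 1.06 = 22609.0 Mb
Total: 185682.0 Mb = 23210.2 MB.
At 10 Mbps: 185682.0 / 10 = 18568 s ≈ 5.16 hours.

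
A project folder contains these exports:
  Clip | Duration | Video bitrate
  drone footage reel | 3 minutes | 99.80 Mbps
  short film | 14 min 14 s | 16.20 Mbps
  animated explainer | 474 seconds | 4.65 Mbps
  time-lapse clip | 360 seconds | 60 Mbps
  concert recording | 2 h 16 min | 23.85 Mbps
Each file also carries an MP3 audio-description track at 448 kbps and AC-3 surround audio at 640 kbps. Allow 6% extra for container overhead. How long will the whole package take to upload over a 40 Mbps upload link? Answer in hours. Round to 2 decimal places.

1.92 hours

Audio total: 448 + 640 = 1088 kbps = 1.088 Mbps.
drone footage reel: 100.888 Mbps × 180 s × 1.06 = 19249.4 Mb
short film: 17.288 Mbps × 854 s × 1.06 = 15649.8 Mb
animated explainer: 5.738 Mbps × 474 s × 1.06 = 2883.0 Mb
time-lapse clip: 61.088 Mbps × 360 s × 1.06 = 23311.2 Mb
concert recording: 24.938 Mbps × 8160 s × 1.06 = 215703.7 Mb
Total: 276797.1 Mb = 34599.6 MB.
At 40 Mbps: 276797.1 / 40 = 6920 s ≈ 1.92 hours.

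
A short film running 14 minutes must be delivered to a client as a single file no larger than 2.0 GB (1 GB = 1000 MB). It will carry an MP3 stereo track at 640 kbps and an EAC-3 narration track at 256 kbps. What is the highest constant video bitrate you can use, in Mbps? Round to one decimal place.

Budget: 2.0 GB = 16000.0 Mb.
14 min = 840 s
Total bitrate budget: 16000.0 Mb / 840 s = 19.048 Mbps.
Audio total: 640 + 256 = 896 kbps = 0.896 Mbps.
Video: 19.048 − 0.896 = 18.152 Mbps.

18.2 Mbps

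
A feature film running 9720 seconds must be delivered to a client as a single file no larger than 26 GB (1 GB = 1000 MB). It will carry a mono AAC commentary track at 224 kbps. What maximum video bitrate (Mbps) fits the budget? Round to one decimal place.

Budget: 26 GB = 208000.0 Mb.
Total bitrate budget: 208000.0 Mb / 9720 s = 21.399 Mbps.
Audio: 224 kbps = 0.224 Mbps.
Video: 21.399 − 0.224 = 21.175 Mbps.

21.2 Mbps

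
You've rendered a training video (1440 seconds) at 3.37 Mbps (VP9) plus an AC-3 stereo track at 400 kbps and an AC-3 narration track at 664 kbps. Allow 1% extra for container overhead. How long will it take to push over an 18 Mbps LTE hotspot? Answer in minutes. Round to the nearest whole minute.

Audio total: 400 + 664 = 1064 kbps = 1.064 Mbps.
Total bitrate: 4.434 Mbps.
File: 4.434 Mbps × 1440 s = 6385.0 Mb.
With 1% container overhead: ×1.01. → 6448.8 Mb.
At 18 Mbps: 6448.8 / 18 = 358.3 s ≈ 5.97 minutes.

6 minutes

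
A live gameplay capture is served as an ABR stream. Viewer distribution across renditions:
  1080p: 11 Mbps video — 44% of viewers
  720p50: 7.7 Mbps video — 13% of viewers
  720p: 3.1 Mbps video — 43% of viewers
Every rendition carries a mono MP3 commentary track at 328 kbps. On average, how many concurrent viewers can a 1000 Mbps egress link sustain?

Audio: 328 kbps = 0.328 Mbps.
Average per-viewer bitrate: 0.44×11.328 + 0.13×8.028 + 0.43×3.428 = 7.502 Mbps.
1000 Mbps = 1,000 Mbps; 1,000 / 7.502 = 133.30 → 133.

133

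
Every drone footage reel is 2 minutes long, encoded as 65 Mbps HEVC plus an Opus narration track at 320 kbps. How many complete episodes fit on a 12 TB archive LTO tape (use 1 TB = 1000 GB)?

2 min = 120 s
Audio: 320 kbps = 0.320 Mbps.
Total bitrate: 65.320 Mbps.
Per item: 65.320 Mbps × 120 s = 7,838 Mb = 979.8 MB.
Capacity: 12 TB = 96,000,000 Mb; 12247.40 items → 12247 complete.

12247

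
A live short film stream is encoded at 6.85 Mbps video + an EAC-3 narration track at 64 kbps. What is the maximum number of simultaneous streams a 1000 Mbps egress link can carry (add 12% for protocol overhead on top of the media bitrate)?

Audio: 64 kbps = 0.064 Mbps.
Per-viewer media rate: 6.914 Mbps.
On the wire with 12% overhead: 7.744 Mbps.
1000 Mbps = 1,000 Mbps; 1,000 / 7.744 = 129.14 → 129 viewers.

129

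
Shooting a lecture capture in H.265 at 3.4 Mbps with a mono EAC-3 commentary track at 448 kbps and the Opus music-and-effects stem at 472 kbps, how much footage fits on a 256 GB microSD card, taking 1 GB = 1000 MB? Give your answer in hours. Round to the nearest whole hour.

132 hours

Audio total: 448 + 472 = 920 kbps = 0.920 Mbps.
Total bitrate: 3.4 + 0.920 = 4.320 Mbps.
Capacity: 256 GB = 2,048,000 Mb.
Recording time: 2,048,000 / 4.320 = 474,074 s ≈ 132 hours.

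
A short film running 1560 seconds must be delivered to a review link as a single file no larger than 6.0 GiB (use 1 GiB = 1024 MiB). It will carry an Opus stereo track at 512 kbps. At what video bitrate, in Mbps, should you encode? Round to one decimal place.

Budget: 6.0 GiB = 51539.6 Mb.
Total bitrate budget: 51539.6 Mb / 1560 s = 33.038 Mbps.
Audio: 512 kbps = 0.512 Mbps.
Video: 33.038 − 0.512 = 32.526 Mbps.

32.5 Mbps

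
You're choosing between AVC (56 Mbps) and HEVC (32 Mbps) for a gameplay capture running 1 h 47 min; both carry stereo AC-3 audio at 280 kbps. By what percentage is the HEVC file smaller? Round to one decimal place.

42.6%

1 h 47 min = 107 min = 6420 s
Audio: 280 kbps = 0.280 Mbps.
AVC: 56.280 Mbps × 6420 s = 361317.6 Mb = 42.063 GiB.
HEVC: 32.280 Mbps × 6420 s = 207237.6 Mb = 24.126 GiB.
Reduction: (1 − 24.126/42.063) × 100 = 42.64%.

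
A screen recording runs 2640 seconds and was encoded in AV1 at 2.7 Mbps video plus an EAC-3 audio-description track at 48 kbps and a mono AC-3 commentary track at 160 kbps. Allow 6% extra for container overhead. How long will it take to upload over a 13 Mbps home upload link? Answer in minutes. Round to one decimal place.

Audio total: 48 + 160 = 208 kbps = 0.208 Mbps.
Total bitrate: 2.908 Mbps.
File: 2.908 Mbps × 2640 s = 7677.1 Mb.
With 6% container overhead: ×1.06. → 8137.7 Mb.
At 13 Mbps: 8137.7 / 13 = 626.0 s ≈ 10.4 minutes.

10.4 minutes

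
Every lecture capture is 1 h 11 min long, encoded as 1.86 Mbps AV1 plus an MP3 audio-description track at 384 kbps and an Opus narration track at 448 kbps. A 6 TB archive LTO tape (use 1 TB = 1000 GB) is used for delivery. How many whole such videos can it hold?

4185

1 h 11 min = 71 min = 4260 s
Audio total: 384 + 448 = 832 kbps = 0.832 Mbps.
Total bitrate: 2.692 Mbps.
Per item: 2.692 Mbps × 4260 s = 11,468 Mb = 1,433 MB.
Capacity: 6 TB = 48,000,000 Mb; 4185.59 items → 4185 complete.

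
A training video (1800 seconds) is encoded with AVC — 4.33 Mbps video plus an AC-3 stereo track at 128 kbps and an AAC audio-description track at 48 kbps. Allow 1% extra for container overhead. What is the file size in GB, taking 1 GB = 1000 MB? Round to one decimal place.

1.0 GB

Audio total: 128 + 48 = 176 kbps = 0.176 Mbps.
Total bitrate: 4.33 + 0.176 = 4.506 Mbps.
Stream data: 4.506 Mbps × 1800 s = 8110.8 Mb.
With 1% container overhead: ×1.01.
8,192 Mb ÷ 8 = 1,024 MB → 1.024 GB.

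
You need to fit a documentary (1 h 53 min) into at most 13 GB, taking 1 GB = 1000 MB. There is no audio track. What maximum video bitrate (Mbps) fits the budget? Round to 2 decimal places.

Budget: 13 GB = 104000.0 Mb.
1 h 53 min = 113 min = 6780 s
Total bitrate budget: 104000.0 Mb / 6780 s = 15.339 Mbps.

15.34 Mbps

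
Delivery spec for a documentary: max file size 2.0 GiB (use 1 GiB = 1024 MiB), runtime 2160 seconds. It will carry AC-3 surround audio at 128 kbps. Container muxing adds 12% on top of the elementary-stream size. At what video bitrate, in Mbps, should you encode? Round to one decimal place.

Budget: 2.0 GiB = 17179.9 Mb.
Stream payload after overhead: 17179.9 / 1.12 = 15339.2 Mb.
Total bitrate budget: 15339.2 Mb / 2160 s = 7.101 Mbps.
Audio: 128 kbps = 0.128 Mbps.
Video: 7.101 − 0.128 = 6.973 Mbps.

7.0 Mbps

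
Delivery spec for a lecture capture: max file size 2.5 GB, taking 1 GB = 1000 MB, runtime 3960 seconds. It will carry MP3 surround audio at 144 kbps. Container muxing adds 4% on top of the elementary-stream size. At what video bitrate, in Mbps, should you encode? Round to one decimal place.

4.7 Mbps

Budget: 2.5 GB = 20000.0 Mb.
Stream payload after overhead: 20000.0 / 1.04 = 19230.8 Mb.
Total bitrate budget: 19230.8 Mb / 3960 s = 4.856 Mbps.
Audio: 144 kbps = 0.144 Mbps.
Video: 4.856 − 0.144 = 4.712 Mbps.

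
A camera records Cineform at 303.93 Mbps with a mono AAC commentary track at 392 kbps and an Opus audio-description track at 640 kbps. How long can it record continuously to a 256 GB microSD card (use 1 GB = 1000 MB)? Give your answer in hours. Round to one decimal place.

1.9 hours

Audio total: 392 + 640 = 1032 kbps = 1.032 Mbps.
Total bitrate: 303.93 + 1.032 = 304.962 Mbps.
Capacity: 256 GB = 2,048,000 Mb.
Recording time: 2,048,000 / 304.962 = 6,716 s ≈ 1.87 hours.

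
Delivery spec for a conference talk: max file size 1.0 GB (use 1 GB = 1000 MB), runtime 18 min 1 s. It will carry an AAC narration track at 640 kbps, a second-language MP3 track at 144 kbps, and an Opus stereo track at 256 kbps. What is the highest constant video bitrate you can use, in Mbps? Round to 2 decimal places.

6.36 Mbps

Budget: 1.0 GB = 8000.0 Mb.
18 min 1 s = 1081 s
Total bitrate budget: 8000.0 Mb / 1081 s = 7.401 Mbps.
Audio total: 640 + 144 + 256 = 1040 kbps = 1.040 Mbps.
Video: 7.401 − 1.040 = 6.361 Mbps.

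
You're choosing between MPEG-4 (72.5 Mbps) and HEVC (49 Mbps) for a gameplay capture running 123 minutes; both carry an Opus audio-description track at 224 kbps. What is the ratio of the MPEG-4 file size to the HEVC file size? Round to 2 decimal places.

1.48

123 min = 7380 s
Audio: 224 kbps = 0.224 Mbps.
MPEG-4: 72.724 Mbps × 7380 s = 536703.1 Mb = 67.088 GB.
HEVC: 49.224 Mbps × 7380 s = 363273.1 Mb = 45.409 GB.
Ratio: 67.088 / 45.409 = 1.477.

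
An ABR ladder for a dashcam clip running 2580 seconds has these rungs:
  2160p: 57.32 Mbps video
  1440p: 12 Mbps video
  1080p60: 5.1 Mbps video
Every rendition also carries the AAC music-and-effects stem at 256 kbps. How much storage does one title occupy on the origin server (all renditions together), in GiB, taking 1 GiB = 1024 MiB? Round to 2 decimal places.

Audio: 256 kbps = 0.256 Mbps.
Sum of rendition bitrates: (57.32+0.256) + (12+0.256) + (5.1+0.256) = 75.188 Mbps.
× 2580 s = 193,985 Mb = 24,248 MB = 22.58 GiB.

22.58 GiB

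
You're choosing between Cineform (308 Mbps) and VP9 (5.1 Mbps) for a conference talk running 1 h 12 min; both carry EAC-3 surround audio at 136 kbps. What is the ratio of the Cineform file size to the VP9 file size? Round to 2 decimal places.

1 h 12 min = 72 min = 4320 s
Audio: 136 kbps = 0.136 Mbps.
Cineform: 308.136 Mbps × 4320 s = 1331147.5 Mb = 166.393 GB.
VP9: 5.236 Mbps × 4320 s = 22619.5 Mb = 2.827 GB.
Ratio: 166.393 / 2.827 = 58.850.

58.85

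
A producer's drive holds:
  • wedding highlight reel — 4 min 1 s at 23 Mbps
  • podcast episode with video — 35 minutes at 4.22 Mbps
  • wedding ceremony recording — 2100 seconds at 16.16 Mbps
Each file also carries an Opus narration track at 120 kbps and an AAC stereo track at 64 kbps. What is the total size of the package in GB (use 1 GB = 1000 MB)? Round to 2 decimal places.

6.14 GB

Audio total: 120 + 64 = 184 kbps = 0.184 Mbps.
wedding highlight reel: 23.184 Mbps × 241 s = 5587.3 Mb
podcast episode with video: 4.404 Mbps × 2100 s = 9248.4 Mb
wedding ceremony recording: 16.344 Mbps × 2100 s = 34322.4 Mb
Total: 49158.1 Mb = 6144.8 MB.
= 6.145 GB.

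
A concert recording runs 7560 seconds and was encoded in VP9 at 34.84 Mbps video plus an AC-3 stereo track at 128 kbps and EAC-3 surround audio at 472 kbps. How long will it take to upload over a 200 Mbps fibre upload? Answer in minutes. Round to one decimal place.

Audio total: 128 + 472 = 600 kbps = 0.600 Mbps.
Total bitrate: 35.440 Mbps.
File: 35.440 Mbps × 7560 s = 267926.4 Mb.
At 200 Mbps: 267926.4 / 200 = 1339.6 s ≈ 22.3 minutes.

22.3 minutes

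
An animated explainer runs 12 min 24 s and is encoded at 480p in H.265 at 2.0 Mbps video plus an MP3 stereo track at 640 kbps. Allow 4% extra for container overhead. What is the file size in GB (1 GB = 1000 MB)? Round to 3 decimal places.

12 min 24 s = 744 s
Audio: 640 kbps = 0.640 Mbps.
Total bitrate: 2.0 + 0.640 = 2.640 Mbps.
Stream data: 2.640 Mbps × 744 s = 1964.2 Mb.
With 4% container overhead: ×1.04.
2,043 Mb ÷ 8 = 255.3 MB → 0.2553 GB.

0.255 GB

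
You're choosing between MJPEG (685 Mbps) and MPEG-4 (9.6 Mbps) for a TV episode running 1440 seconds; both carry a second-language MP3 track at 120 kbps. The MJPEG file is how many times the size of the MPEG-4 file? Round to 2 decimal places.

70.49

Audio: 120 kbps = 0.120 Mbps.
MJPEG: 685.120 Mbps × 1440 s = 986572.8 Mb = 114.852 GiB.
MPEG-4: 9.720 Mbps × 1440 s = 13996.8 Mb = 1.629 GiB.
Ratio: 114.852 / 1.629 = 70.486.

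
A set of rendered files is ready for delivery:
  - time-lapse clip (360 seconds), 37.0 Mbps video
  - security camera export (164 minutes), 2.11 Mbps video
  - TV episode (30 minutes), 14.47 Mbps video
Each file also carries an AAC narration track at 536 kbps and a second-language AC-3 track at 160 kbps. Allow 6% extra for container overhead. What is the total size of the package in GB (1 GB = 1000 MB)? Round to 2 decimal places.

Audio total: 536 + 160 = 696 kbps = 0.696 Mbps.
time-lapse clip: 37.696 Mbps × 360 s × 1.06 = 14384.8 Mb
security camera export: 2.806 Mbps × 9840 s × 1.06 = 29267.7 Mb
TV episode: 15.166 Mbps × 1800 s × 1.06 = 28936.7 Mb
Total: 72589.2 Mb = 9073.7 MB.
= 9.074 GB.

9.07 GB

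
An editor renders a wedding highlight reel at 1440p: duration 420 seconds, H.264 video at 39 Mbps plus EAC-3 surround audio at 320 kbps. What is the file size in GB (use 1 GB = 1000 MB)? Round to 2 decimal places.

2.06 GB

Audio: 320 kbps = 0.320 Mbps.
Total bitrate: 39 + 0.320 = 39.320 Mbps.
Stream data: 39.320 Mbps × 420 s = 16514.4 Mb.
16,514 Mb ÷ 8 = 2,064 MB → 2.064 GB.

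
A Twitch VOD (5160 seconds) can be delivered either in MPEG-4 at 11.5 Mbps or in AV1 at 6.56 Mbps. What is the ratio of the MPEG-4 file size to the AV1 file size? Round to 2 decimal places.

MPEG-4: 11.500 Mbps × 5160 s = 59340.0 Mb = 6.908 GiB.
AV1: 6.560 Mbps × 5160 s = 33849.6 Mb = 3.941 GiB.
Ratio: 6.908 / 3.941 = 1.753.

1.75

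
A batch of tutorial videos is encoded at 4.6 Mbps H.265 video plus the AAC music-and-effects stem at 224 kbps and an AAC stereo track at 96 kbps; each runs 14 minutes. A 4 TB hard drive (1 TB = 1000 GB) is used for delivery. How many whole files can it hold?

7742

14 min = 840 s
Audio total: 224 + 96 = 320 kbps = 0.320 Mbps.
Total bitrate: 4.920 Mbps.
Per item: 4.920 Mbps × 840 s = 4,133 Mb = 516.6 MB.
Capacity: 4 TB = 32,000,000 Mb; 7742.93 items → 7742 complete.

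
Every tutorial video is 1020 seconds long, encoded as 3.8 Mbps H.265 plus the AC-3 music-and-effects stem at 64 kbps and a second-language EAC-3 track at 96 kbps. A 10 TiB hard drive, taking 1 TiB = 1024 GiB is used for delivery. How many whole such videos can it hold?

Audio total: 64 + 96 = 160 kbps = 0.160 Mbps.
Total bitrate: 3.960 Mbps.
Per item: 3.960 Mbps × 1020 s = 4,039 Mb = 504.9 MB.
Capacity: 10 TiB = 87,960,930 Mb; 21776.82 items → 21776 complete.

21776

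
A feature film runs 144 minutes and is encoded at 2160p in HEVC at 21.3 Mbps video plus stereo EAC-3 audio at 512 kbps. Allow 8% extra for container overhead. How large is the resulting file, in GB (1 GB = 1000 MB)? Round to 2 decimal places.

25.44 GB

144 min = 8640 s
Audio: 512 kbps = 0.512 Mbps.
Total bitrate: 21.3 + 0.512 = 21.812 Mbps.
Stream data: 21.812 Mbps × 8640 s = 188455.7 Mb.
With 8% container overhead: ×1.08.
203,532 Mb ÷ 8 = 25,442 MB → 25.44 GB.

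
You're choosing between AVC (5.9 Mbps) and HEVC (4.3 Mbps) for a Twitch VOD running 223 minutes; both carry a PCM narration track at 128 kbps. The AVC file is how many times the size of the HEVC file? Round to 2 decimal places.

1.36

223 min = 13380 s
Audio: 128 kbps = 0.128 Mbps.
AVC: 6.028 Mbps × 13380 s = 80654.6 Mb = 10.082 GB.
HEVC: 4.428 Mbps × 13380 s = 59246.6 Mb = 7.406 GB.
Ratio: 10.082 / 7.406 = 1.361.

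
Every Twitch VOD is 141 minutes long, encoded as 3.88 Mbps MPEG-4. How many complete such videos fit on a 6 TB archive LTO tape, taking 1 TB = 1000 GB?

1462

141 min = 8460 s
Per item: 3.880 Mbps × 8460 s = 32,825 Mb = 4,103 MB.
Capacity: 6 TB = 48,000,000 Mb; 1462.31 items → 1462 complete.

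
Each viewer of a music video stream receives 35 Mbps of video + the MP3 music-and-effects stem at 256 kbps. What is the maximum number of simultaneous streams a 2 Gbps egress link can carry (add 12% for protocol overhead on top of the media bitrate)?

50

Audio: 256 kbps = 0.256 Mbps.
Per-viewer media rate: 35.256 Mbps.
On the wire with 12% overhead: 39.487 Mbps.
2 Gbps = 2,000 Mbps; 2,000 / 39.487 = 50.65 → 50 viewers.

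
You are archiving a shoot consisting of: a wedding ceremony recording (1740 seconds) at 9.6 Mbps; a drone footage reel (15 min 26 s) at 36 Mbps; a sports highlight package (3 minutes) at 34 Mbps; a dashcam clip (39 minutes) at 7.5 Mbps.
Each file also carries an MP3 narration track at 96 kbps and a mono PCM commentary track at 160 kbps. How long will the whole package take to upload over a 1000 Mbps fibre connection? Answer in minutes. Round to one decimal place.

1.3 minutes

Audio total: 96 + 160 = 256 kbps = 0.256 Mbps.
wedding ceremony recording: 9.856 Mbps × 1740 s = 17149.4 Mb
drone footage reel: 36.256 Mbps × 926 s = 33573.1 Mb
sports highlight package: 34.256 Mbps × 180 s = 6166.1 Mb
dashcam clip: 7.756 Mbps × 2340 s = 18149.0 Mb
Total: 75037.6 Mb = 9379.7 MB.
At 1000 Mbps: 75037.6 / 1000 = 75 s ≈ 1.25 minutes.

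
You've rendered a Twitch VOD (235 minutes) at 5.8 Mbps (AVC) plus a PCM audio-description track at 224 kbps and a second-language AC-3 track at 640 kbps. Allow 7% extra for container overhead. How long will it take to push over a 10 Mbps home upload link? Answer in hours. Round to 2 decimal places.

2.79 hours

235 min = 14100 s
Audio total: 224 + 640 = 864 kbps = 0.864 Mbps.
Total bitrate: 6.664 Mbps.
File: 6.664 Mbps × 14100 s = 93962.4 Mb.
With 7% container overhead: ×1.07. → 100539.8 Mb.
At 10 Mbps: 100539.8 / 10 = 10054.0 s ≈ 2.79 hours.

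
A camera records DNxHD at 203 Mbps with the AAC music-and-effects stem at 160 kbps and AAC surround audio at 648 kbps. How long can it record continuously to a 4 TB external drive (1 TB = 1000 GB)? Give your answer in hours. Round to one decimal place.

Audio total: 160 + 648 = 808 kbps = 0.808 Mbps.
Total bitrate: 203 + 0.808 = 203.808 Mbps.
Capacity: 4 TB = 32,000,000 Mb.
Recording time: 32,000,000 / 203.808 = 157,011 s ≈ 43.6 hours.

43.6 hours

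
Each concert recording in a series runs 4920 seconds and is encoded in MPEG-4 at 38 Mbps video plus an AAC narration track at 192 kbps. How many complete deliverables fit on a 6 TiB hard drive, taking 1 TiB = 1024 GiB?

Audio: 192 kbps = 0.192 Mbps.
Total bitrate: 38.192 Mbps.
Per item: 38.192 Mbps × 4920 s = 187,905 Mb = 23,488 MB.
Capacity: 6 TiB = 52,776,558 Mb; 280.87 items → 280 complete.

280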